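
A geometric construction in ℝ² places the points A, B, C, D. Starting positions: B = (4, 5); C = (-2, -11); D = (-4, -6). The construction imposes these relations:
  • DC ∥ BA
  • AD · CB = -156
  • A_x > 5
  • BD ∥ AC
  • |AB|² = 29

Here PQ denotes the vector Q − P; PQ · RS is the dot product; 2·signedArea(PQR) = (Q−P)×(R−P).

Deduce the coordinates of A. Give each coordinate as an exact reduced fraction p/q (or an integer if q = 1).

A = (6, 0)

1. A_x = 6  [BD ∥ AC ∩ DC ∥ BA]
2. A_y = 0  [BD ∥ AC ∩ DC ∥ BA]
   → A = (6, 0)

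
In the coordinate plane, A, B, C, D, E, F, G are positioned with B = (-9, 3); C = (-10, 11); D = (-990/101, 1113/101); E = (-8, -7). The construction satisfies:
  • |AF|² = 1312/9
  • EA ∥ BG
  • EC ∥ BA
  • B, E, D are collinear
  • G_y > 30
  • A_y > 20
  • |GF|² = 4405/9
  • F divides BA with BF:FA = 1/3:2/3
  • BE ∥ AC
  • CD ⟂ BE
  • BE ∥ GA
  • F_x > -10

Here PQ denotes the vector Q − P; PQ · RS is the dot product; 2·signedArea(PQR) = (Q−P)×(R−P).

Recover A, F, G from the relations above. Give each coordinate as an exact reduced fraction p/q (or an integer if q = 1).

A = (-11, 21)
F = (-29/3, 9)
G = (-12, 31)

1. A_x = -11  [BE ∥ AC ∩ EC ∥ BA]
2. A_y = 21  [BE ∥ AC ∩ EC ∥ BA]
   → A = (-11, 21)
3. F_x = -29/3  [F divides BA with BF:FA = 1/3:2/3]
4. F_y = 9  [F divides BA with BF:FA = 1/3:2/3]
   → F = (-29/3, 9)
5. G_x = -12  [BE ∥ GA ∩ EA ∥ BG]
6. G_y = 31  [BE ∥ GA ∩ EA ∥ BG]
   → G = (-12, 31)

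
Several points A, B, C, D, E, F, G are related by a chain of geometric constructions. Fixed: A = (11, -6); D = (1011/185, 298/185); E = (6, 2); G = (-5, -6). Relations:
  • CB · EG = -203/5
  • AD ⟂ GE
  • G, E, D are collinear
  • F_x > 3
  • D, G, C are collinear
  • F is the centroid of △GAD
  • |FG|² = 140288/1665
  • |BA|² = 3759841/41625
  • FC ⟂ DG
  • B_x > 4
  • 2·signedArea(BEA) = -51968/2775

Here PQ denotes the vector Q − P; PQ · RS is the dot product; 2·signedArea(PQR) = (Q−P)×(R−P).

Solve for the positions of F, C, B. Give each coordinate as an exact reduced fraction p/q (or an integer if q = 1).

B = (12184/2775, 2302/2775)
C = (1097/555, -514/555)
F = (707/185, -1922/555)

1. F_x = 707/185  [F is the centroid of △GAD]
2. F_y = -1922/555  [F is the centroid of △GAD]
   → F = (707/185, -1922/555)
3. C_x = 1097/555  [D, G, C are collinear ∩ FC ⟂ DG]
4. C_y = -514/555  [D, G, C are collinear ∩ FC ⟂ DG]
   → C = (1097/555, -514/555)
5. B_x = 12184/2775  [2·signedArea(BEA) = -51968/2775 ∩ CB · EG = -203/5]
6. B_y = 2302/2775  [2·signedArea(BEA) = -51968/2775 ∩ CB · EG = -203/5]
   → B = (12184/2775, 2302/2775)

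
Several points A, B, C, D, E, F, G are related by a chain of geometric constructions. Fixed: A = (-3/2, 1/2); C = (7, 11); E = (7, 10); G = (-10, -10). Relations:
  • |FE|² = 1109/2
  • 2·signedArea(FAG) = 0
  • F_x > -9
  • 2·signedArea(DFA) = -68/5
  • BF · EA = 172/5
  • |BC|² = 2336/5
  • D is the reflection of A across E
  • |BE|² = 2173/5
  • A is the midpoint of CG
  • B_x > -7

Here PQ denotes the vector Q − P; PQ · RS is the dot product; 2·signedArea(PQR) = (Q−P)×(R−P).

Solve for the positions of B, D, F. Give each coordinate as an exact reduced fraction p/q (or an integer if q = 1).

1. D_x = 31/2  [D is the reflection of A across E]
2. D_y = 39/2  [D is the reflection of A across E]
   → D = (31/2, 39/2)
3. F_x = -83/10  [2·signedArea(FAG) = 0 ∩ 2·signedArea(DFA) = -68/5]
4. F_y = -79/10  [2·signedArea(FAG) = 0 ∩ 2·signedArea(DFA) = -68/5]
   → F = (-83/10, -79/10)
5. B_x = -33/5  [line 17/2·x + 19/2·y + 556/5 = 0 ∩ |BC|² = 2336/5]
6. B_y = -29/5  [line 17/2·x + 19/2·y + 556/5 = 0 ∩ |BC|² = 2336/5]
   → B = (-33/5, -29/5)

B = (-33/5, -29/5)
D = (31/2, 39/2)
F = (-83/10, -79/10)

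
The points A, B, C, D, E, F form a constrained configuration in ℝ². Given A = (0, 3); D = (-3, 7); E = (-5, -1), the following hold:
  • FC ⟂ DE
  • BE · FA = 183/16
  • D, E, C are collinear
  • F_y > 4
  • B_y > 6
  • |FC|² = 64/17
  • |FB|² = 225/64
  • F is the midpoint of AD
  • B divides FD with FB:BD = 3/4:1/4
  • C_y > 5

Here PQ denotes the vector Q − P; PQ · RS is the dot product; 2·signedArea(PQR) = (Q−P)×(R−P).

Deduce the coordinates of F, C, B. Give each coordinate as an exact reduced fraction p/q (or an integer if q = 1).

1. F_x = -3/2  [F is the midpoint of AD]
2. F_y = 5  [F is the midpoint of AD]
   → F = (-3/2, 5)
3. C_x = -115/34  [D, E, C are collinear ∩ FC ⟂ DE]
4. C_y = 93/17  [D, E, C are collinear ∩ FC ⟂ DE]
   → C = (-115/34, 93/17)
5. B_x = -21/8  [B divides FD with FB:BD = 3/4:1/4]
6. B_y = 13/2  [B divides FD with FB:BD = 3/4:1/4]
   → B = (-21/8, 13/2)

B = (-21/8, 13/2)
C = (-115/34, 93/17)
F = (-3/2, 5)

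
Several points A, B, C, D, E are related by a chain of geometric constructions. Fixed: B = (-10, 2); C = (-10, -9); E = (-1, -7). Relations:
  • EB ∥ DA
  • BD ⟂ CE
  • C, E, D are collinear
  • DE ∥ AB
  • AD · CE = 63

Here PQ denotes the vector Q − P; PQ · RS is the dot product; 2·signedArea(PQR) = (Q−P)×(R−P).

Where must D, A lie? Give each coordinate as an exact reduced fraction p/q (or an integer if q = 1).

A = (-1417/85, 44/85)
D = (-652/85, -721/85)

1. D_x = -652/85  [C, E, D are collinear ∩ BD ⟂ CE]
2. D_y = -721/85  [C, E, D are collinear ∩ BD ⟂ CE]
   → D = (-652/85, -721/85)
3. A_x = -1417/85  [DE ∥ AB ∩ EB ∥ DA]
4. A_y = 44/85  [DE ∥ AB ∩ EB ∥ DA]
   → A = (-1417/85, 44/85)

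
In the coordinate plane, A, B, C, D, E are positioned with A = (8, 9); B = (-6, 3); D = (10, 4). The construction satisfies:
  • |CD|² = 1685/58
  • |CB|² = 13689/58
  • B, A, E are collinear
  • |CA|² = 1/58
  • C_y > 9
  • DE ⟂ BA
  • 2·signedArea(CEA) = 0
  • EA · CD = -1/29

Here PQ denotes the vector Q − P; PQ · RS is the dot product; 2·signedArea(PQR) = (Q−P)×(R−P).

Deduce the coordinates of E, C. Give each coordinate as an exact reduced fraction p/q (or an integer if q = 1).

C = (471/58, 525/58)
E = (457/58, 519/58)

1. E_x = 457/58  [B, A, E are collinear ∩ DE ⟂ BA]
2. E_y = 519/58  [B, A, E are collinear ∩ DE ⟂ BA]
   → E = (457/58, 519/58)
3. C_x = 471/58  [2·signedArea(CEA) = 0 ∩ EA · CD = -1/29]
4. C_y = 525/58  [2·signedArea(CEA) = 0 ∩ EA · CD = -1/29]
   → C = (471/58, 525/58)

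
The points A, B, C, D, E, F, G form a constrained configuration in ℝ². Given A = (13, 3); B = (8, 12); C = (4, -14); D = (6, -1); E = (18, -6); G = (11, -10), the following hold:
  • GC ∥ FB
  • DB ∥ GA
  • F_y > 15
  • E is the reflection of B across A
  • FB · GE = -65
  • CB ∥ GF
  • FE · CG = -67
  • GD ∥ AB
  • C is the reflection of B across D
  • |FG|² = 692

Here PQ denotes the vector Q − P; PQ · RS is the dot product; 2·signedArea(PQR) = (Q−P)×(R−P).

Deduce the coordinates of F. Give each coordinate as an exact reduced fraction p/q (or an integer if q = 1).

1. F_x = 15  [GC ∥ FB ∩ CB ∥ GF]
2. F_y = 16  [GC ∥ FB ∩ CB ∥ GF]
   → F = (15, 16)

F = (15, 16)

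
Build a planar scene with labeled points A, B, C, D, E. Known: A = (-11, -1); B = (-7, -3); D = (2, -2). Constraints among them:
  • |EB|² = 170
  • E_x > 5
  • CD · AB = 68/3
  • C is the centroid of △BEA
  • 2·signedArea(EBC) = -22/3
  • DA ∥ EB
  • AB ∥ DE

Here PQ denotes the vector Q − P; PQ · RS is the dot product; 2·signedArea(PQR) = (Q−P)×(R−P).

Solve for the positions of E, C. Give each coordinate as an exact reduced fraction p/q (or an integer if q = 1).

1. E_x = 6  [DA ∥ EB ∩ AB ∥ DE]
2. E_y = -4  [DA ∥ EB ∩ AB ∥ DE]
   → E = (6, -4)
3. C_x = -4  [C is the centroid of △BEA]
4. C_y = -8/3  [C is the centroid of △BEA]
   → C = (-4, -8/3)

C = (-4, -8/3)
E = (6, -4)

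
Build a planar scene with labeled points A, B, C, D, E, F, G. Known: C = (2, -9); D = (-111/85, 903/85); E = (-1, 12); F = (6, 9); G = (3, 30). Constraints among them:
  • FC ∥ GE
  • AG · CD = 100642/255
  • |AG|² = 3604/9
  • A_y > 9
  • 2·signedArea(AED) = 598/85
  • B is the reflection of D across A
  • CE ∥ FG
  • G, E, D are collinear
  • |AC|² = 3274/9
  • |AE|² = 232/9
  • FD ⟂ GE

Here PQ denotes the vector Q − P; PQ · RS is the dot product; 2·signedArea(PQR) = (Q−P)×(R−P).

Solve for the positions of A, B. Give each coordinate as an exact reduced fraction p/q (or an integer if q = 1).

1. A_x = 11/3  [2·signedArea(AED) = 598/85 ∩ AG · CD = 100642/255]
2. A_y = 10  [2·signedArea(AED) = 598/85 ∩ AG · CD = 100642/255]
   → A = (11/3, 10)
3. B_x = 2203/255  [B is the reflection of D across A]
4. B_y = 797/85  [B is the reflection of D across A]
   → B = (2203/255, 797/85)

A = (11/3, 10)
B = (2203/255, 797/85)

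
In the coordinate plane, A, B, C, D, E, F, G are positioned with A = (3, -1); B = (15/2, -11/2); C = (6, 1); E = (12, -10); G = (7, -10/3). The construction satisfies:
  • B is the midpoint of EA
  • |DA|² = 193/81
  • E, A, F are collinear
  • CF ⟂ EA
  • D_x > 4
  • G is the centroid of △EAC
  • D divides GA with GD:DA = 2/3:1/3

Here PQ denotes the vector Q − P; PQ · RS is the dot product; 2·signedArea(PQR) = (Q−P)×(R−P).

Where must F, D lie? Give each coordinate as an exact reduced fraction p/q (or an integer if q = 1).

D = (13/3, -16/9)
F = (7/2, -3/2)

1. F_x = 7/2  [E, A, F are collinear ∩ CF ⟂ EA]
2. F_y = -3/2  [E, A, F are collinear ∩ CF ⟂ EA]
   → F = (7/2, -3/2)
3. D_x = 13/3  [D divides GA with GD:DA = 2/3:1/3]
4. D_y = -16/9  [D divides GA with GD:DA = 2/3:1/3]
   → D = (13/3, -16/9)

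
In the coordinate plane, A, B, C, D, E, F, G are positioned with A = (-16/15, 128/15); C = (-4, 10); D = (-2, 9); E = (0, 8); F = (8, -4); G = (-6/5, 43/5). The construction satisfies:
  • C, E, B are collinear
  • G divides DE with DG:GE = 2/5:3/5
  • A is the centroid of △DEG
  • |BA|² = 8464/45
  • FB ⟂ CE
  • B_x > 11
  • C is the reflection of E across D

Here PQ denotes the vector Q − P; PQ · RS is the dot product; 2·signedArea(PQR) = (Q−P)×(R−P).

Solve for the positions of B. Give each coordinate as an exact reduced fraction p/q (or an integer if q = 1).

B = (56/5, 12/5)

1. B_x = 56/5  [C, E, B are collinear ∩ FB ⟂ CE]
2. B_y = 12/5  [C, E, B are collinear ∩ FB ⟂ CE]
   → B = (56/5, 12/5)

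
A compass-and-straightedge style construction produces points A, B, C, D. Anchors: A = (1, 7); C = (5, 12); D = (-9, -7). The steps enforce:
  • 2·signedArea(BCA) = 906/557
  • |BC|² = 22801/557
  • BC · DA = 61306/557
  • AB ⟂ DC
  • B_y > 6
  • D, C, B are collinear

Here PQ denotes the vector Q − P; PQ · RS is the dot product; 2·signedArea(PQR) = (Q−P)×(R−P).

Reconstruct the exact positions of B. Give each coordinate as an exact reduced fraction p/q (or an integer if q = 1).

1. B_x = 671/557  [D, C, B are collinear ∩ AB ⟂ DC]
2. B_y = 3815/557  [D, C, B are collinear ∩ AB ⟂ DC]
   → B = (671/557, 3815/557)

B = (671/557, 3815/557)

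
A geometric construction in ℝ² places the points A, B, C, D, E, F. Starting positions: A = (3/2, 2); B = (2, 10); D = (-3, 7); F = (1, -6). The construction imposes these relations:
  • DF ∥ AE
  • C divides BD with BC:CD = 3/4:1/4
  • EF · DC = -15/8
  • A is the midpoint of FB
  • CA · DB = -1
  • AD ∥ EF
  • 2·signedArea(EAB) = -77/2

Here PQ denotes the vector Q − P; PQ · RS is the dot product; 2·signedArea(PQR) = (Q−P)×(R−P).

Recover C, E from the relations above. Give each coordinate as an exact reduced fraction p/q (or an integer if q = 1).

1. C_x = -7/4  [C divides BD with BC:CD = 3/4:1/4]
2. C_y = 31/4  [C divides BD with BC:CD = 3/4:1/4]
   → C = (-7/4, 31/4)
3. E_x = 11/2  [AD ∥ EF ∩ DF ∥ AE]
4. E_y = -11  [AD ∥ EF ∩ DF ∥ AE]
   → E = (11/2, -11)

C = (-7/4, 31/4)
E = (11/2, -11)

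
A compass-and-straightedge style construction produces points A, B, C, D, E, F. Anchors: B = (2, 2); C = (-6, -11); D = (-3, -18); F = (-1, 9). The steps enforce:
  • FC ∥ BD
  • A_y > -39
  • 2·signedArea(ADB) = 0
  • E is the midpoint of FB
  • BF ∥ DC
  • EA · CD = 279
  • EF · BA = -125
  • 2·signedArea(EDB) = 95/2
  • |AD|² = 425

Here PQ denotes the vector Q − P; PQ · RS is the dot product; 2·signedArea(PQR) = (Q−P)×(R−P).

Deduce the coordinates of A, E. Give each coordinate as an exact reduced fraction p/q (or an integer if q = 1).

1. E_x = 1/2  [E is the midpoint of FB]
2. E_y = 11/2  [E is the midpoint of FB]
   → E = (1/2, 11/2)
3. A_x = -8  [2·signedArea(ADB) = 0 ∩ EF · BA = -125]
4. A_y = -38  [2·signedArea(ADB) = 0 ∩ EF · BA = -125]
   → A = (-8, -38)

A = (-8, -38)
E = (1/2, 11/2)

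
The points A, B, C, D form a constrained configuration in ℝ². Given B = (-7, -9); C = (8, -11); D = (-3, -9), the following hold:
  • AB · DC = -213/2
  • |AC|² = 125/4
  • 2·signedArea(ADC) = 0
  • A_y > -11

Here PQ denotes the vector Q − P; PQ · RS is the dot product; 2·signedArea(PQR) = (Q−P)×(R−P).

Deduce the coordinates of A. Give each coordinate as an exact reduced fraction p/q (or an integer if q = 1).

A = (5/2, -10)

1. A_x = 5/2  [2·signedArea(ADC) = 0 ∩ AB · DC = -213/2]
2. A_y = -10  [2·signedArea(ADC) = 0 ∩ AB · DC = -213/2]
   → A = (5/2, -10)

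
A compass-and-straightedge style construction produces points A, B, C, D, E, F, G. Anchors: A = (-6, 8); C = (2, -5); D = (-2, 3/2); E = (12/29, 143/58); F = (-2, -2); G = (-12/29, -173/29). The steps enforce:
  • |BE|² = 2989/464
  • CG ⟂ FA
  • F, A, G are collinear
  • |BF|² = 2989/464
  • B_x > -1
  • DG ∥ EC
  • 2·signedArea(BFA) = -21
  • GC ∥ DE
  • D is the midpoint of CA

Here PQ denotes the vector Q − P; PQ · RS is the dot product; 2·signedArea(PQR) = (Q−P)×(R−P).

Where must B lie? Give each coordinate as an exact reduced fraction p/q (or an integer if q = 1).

1. B_x = -23/29  [line -10·x + -4·y + -7 = 0 ∩ |BE|² = 2989/464]
2. B_y = 27/116  [line -10·x + -4·y + -7 = 0 ∩ |BE|² = 2989/464]
   → B = (-23/29, 27/116)

B = (-23/29, 27/116)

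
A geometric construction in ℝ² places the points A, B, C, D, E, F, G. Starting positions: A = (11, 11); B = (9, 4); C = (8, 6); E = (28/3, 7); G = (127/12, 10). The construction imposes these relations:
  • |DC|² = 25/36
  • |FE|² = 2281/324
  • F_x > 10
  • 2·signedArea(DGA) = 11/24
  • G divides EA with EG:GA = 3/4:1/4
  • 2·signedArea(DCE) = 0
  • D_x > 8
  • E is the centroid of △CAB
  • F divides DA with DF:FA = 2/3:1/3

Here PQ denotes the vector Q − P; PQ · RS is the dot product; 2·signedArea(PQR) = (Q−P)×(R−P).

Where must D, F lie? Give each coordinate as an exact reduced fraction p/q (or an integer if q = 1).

1. D_x = 26/3  [2·signedArea(DCE) = 0 ∩ 2·signedArea(DGA) = 11/24]
2. D_y = 13/2  [2·signedArea(DCE) = 0 ∩ 2·signedArea(DGA) = 11/24]
   → D = (26/3, 13/2)
3. F_x = 92/9  [F divides DA with DF:FA = 2/3:1/3]
4. F_y = 19/2  [F divides DA with DF:FA = 2/3:1/3]
   → F = (92/9, 19/2)

D = (26/3, 13/2)
F = (92/9, 19/2)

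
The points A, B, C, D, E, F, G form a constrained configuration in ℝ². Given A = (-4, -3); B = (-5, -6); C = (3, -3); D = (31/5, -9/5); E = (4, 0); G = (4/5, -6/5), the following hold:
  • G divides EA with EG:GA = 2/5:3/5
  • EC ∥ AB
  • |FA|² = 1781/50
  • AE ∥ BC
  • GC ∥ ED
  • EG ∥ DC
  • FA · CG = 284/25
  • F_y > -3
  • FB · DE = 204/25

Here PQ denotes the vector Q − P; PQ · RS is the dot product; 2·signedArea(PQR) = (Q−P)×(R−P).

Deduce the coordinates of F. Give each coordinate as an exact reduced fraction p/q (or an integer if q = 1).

F = (19/10, -21/10)

1. F_x = 19/10  [line 11/5·x + -9/5·y + -199/25 = 0 ∩ |FA|² = 1781/50]
2. F_y = -21/10  [line 11/5·x + -9/5·y + -199/25 = 0 ∩ |FA|² = 1781/50]
   → F = (19/10, -21/10)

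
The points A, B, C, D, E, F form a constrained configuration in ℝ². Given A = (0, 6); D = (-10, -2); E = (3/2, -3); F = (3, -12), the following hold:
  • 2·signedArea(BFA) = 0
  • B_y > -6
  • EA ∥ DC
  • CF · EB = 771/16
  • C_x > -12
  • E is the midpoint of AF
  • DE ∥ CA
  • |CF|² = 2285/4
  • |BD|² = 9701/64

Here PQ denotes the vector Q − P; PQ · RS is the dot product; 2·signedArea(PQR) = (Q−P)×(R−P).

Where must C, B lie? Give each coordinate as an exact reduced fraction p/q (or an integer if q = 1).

1. C_x = -23/2  [DE ∥ CA ∩ EA ∥ DC]
2. C_y = 7  [DE ∥ CA ∩ EA ∥ DC]
   → C = (-23/2, 7)
3. B_x = 15/8  [2·signedArea(BFA) = 0 ∩ CF · EB = 771/16]
4. B_y = -21/4  [2·signedArea(BFA) = 0 ∩ CF · EB = 771/16]
   → B = (15/8, -21/4)

B = (15/8, -21/4)
C = (-23/2, 7)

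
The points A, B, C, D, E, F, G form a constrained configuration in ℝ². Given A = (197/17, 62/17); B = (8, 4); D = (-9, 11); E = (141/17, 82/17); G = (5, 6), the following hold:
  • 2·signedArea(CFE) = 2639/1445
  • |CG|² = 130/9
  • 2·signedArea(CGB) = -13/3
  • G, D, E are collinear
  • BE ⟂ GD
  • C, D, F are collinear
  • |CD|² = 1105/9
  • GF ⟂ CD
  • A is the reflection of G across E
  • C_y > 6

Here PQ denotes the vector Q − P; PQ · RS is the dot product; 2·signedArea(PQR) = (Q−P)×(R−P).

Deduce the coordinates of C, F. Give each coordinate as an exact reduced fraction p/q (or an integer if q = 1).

1. C_x = 4/3  [line 2·x + 3·y + -71/3 = 0 ∩ |CG|² = 130/9]
2. C_y = 7  [line 2·x + 3·y + -71/3 = 0 ∩ |CG|² = 130/9]
   → C = (4/3, 7)
3. F_x = 413/85  [C, D, F are collinear ∩ GF ⟂ CD]
4. F_y = 479/85  [C, D, F are collinear ∩ GF ⟂ CD]
   → F = (413/85, 479/85)

C = (4/3, 7)
F = (413/85, 479/85)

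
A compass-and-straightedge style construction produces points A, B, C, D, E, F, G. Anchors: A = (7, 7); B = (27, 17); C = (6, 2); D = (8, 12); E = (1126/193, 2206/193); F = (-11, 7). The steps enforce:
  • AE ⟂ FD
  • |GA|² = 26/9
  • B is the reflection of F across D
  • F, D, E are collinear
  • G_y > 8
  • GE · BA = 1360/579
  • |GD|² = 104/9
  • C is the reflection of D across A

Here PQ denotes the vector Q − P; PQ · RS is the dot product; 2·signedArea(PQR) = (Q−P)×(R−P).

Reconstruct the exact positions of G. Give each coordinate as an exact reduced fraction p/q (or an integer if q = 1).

G = (22/3, 26/3)

1. G_x = 22/3  [line 20·x + 10·y + -700/3 = 0 ∩ |GA|² = 26/9]
2. G_y = 26/3  [line 20·x + 10·y + -700/3 = 0 ∩ |GA|² = 26/9]
   → G = (22/3, 26/3)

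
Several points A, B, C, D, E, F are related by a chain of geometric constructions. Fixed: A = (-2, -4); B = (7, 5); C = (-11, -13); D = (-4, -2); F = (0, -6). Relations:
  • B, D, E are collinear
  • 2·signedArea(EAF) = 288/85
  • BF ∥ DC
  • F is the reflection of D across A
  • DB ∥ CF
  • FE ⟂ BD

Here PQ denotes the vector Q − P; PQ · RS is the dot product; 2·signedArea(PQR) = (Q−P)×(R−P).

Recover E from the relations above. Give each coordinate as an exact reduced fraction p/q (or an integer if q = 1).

E = (-252/85, -114/85)

1. E_x = -252/85  [B, D, E are collinear ∩ FE ⟂ BD]
2. E_y = -114/85  [B, D, E are collinear ∩ FE ⟂ BD]
   → E = (-252/85, -114/85)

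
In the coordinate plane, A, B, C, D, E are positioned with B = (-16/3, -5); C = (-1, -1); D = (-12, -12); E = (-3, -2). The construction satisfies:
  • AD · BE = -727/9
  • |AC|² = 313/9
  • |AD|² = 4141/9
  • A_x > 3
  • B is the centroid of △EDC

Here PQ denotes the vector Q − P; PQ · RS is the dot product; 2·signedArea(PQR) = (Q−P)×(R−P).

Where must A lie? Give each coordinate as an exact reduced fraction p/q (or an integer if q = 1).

1. A_x = 10/3  [line -7/3·x + -3·y + 151/9 = 0 ∩ |AD|² = 4141/9]
2. A_y = 3  [line -7/3·x + -3·y + 151/9 = 0 ∩ |AD|² = 4141/9]
   → A = (10/3, 3)

A = (10/3, 3)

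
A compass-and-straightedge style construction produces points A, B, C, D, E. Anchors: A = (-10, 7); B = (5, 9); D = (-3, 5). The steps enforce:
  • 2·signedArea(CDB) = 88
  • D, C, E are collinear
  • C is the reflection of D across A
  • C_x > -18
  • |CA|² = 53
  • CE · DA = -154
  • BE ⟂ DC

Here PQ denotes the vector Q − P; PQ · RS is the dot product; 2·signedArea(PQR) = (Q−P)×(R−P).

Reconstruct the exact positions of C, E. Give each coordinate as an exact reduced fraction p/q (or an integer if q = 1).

1. C_x = -17  [C is the reflection of D across A]
2. C_y = 9  [C is the reflection of D across A]
   → C = (-17, 9)
3. E_x = 177/53  [D, C, E are collinear ∩ BE ⟂ DC]
4. E_y = 169/53  [D, C, E are collinear ∩ BE ⟂ DC]
   → E = (177/53, 169/53)

C = (-17, 9)
E = (177/53, 169/53)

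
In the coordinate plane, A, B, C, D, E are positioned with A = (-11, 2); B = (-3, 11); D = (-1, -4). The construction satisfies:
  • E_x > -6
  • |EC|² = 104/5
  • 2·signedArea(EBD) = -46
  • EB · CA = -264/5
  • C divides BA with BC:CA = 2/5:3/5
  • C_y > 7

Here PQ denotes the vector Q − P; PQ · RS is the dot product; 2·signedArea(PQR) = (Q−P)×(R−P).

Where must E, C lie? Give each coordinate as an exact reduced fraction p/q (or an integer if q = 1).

1. C_x = -31/5  [C divides BA with BC:CA = 2/5:3/5]
2. C_y = 37/5  [C divides BA with BC:CA = 2/5:3/5]
   → C = (-31/5, 37/5)
3. E_x = -5  [2·signedArea(EBD) = -46 ∩ EB · CA = -264/5]
4. E_y = 3  [2·signedArea(EBD) = -46 ∩ EB · CA = -264/5]
   → E = (-5, 3)

C = (-31/5, 37/5)
E = (-5, 3)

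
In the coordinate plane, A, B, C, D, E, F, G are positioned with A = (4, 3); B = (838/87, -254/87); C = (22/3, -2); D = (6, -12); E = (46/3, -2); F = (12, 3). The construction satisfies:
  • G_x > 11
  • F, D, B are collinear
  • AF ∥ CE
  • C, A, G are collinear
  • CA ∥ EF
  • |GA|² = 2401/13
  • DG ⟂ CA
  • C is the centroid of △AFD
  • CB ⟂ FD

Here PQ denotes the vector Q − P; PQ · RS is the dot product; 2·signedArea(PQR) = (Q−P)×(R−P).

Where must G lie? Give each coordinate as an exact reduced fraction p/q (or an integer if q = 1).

G = (150/13, -108/13)

1. G_x = 150/13  [C, A, G are collinear ∩ DG ⟂ CA]
2. G_y = -108/13  [C, A, G are collinear ∩ DG ⟂ CA]
   → G = (150/13, -108/13)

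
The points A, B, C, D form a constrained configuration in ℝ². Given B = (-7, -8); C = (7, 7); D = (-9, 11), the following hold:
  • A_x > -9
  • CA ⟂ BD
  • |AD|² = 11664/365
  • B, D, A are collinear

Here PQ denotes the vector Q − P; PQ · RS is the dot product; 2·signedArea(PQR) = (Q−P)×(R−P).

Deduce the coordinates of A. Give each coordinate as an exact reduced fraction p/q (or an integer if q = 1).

A = (-3069/365, 1963/365)

1. A_x = -3069/365  [B, D, A are collinear ∩ CA ⟂ BD]
2. A_y = 1963/365  [B, D, A are collinear ∩ CA ⟂ BD]
   → A = (-3069/365, 1963/365)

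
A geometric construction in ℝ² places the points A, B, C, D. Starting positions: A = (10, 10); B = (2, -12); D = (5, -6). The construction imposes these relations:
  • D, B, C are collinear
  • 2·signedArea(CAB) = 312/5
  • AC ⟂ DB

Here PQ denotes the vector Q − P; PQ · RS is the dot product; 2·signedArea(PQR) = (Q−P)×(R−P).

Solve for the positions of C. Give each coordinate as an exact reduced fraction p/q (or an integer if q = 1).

C = (62/5, 44/5)

1. C_x = 62/5  [D, B, C are collinear ∩ AC ⟂ DB]
2. C_y = 44/5  [D, B, C are collinear ∩ AC ⟂ DB]
   → C = (62/5, 44/5)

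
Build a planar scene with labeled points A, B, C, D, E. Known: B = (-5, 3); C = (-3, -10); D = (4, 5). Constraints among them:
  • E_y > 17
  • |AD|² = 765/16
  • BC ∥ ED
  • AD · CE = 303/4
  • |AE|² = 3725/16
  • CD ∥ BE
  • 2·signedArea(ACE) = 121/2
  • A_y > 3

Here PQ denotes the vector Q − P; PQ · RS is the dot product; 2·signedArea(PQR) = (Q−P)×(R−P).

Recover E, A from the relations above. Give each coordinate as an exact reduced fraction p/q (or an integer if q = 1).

1. E_x = 2  [BC ∥ ED ∩ CD ∥ BE]
2. E_y = 18  [BC ∥ ED ∩ CD ∥ BE]
   → E = (2, 18)
3. A_x = -11/4  [2·signedArea(ACE) = 121/2 ∩ AD · CE = 303/4]
4. A_y = 7/2  [2·signedArea(ACE) = 121/2 ∩ AD · CE = 303/4]
   → A = (-11/4, 7/2)

A = (-11/4, 7/2)
E = (2, 18)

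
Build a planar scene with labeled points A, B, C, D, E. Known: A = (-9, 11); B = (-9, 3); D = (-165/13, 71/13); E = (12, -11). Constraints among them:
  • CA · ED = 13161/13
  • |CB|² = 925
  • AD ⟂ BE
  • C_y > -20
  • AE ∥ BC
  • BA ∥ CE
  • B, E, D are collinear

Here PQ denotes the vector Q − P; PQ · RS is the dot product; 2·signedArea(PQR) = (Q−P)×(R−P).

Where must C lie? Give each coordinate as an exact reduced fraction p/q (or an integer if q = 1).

1. C_x = 12  [BA ∥ CE ∩ AE ∥ BC]
2. C_y = -19  [BA ∥ CE ∩ AE ∥ BC]
   → C = (12, -19)

C = (12, -19)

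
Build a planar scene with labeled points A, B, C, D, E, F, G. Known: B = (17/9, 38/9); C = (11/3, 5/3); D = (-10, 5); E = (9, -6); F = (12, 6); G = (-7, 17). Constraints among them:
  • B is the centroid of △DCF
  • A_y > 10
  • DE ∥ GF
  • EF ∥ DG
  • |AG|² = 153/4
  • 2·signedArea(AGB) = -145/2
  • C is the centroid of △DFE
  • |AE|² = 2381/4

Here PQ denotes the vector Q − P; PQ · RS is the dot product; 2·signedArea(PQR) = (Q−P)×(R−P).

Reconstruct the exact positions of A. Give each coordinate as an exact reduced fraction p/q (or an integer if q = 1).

A = (-17/2, 11)

1. A_x = -17/2  [line 115/9·x + 80/9·y + 65/6 = 0 ∩ |AE|² = 2381/4]
2. A_y = 11  [line 115/9·x + 80/9·y + 65/6 = 0 ∩ |AE|² = 2381/4]
   → A = (-17/2, 11)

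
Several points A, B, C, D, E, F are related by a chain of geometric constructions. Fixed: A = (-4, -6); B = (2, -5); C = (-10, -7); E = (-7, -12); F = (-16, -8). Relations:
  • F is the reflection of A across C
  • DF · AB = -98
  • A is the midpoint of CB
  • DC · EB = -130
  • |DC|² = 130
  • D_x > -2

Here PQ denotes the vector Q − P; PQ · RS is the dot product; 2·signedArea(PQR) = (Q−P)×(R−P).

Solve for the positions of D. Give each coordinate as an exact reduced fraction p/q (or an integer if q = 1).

1. D_x = -1  [DC · EB = -130 ∩ DF · AB = -98]
2. D_y = 0  [DC · EB = -130 ∩ DF · AB = -98]
   → D = (-1, 0)

D = (-1, 0)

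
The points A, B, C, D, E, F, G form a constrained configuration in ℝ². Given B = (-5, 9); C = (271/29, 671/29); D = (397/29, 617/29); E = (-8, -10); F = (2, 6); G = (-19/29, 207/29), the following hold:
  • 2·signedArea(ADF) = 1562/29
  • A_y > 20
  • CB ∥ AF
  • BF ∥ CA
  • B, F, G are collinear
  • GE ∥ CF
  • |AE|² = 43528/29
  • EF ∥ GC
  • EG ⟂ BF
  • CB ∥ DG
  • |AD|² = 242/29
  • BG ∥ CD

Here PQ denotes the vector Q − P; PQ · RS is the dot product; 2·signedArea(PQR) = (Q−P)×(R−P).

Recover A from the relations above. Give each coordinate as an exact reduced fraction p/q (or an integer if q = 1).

A = (474/29, 584/29)

1. A_x = 474/29  [CB ∥ AF ∩ BF ∥ CA]
2. A_y = 584/29  [CB ∥ AF ∩ BF ∥ CA]
   → A = (474/29, 584/29)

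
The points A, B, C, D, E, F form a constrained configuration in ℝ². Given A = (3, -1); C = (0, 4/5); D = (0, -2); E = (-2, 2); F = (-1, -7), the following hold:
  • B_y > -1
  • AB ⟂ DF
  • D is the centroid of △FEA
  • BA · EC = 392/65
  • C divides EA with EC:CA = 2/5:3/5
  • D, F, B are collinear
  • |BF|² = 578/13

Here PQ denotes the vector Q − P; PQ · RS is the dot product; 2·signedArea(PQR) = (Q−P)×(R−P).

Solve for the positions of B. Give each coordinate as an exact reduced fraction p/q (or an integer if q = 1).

B = (4/13, -6/13)

1. B_x = 4/13  [D, F, B are collinear ∩ AB ⟂ DF]
2. B_y = -6/13  [D, F, B are collinear ∩ AB ⟂ DF]
   → B = (4/13, -6/13)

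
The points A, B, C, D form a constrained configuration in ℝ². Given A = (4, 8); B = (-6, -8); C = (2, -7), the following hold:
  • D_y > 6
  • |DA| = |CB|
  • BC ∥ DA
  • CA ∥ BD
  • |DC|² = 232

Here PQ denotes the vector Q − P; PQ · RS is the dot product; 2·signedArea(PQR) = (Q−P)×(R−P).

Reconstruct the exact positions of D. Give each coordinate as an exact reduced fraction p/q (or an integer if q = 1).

1. D_x = -4  [BC ∥ DA ∩ CA ∥ BD]
2. D_y = 7  [BC ∥ DA ∩ CA ∥ BD]
   → D = (-4, 7)

D = (-4, 7)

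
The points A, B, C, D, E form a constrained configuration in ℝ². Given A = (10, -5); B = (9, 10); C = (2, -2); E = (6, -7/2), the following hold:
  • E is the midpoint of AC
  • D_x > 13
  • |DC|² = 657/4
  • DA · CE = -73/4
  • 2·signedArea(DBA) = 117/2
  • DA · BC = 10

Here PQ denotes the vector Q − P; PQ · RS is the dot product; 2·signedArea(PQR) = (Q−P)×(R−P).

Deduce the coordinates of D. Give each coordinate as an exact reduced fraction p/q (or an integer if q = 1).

1. D_x = 14  [DA · CE = -73/4 ∩ DA · BC = 10]
2. D_y = -13/2  [DA · CE = -73/4 ∩ DA · BC = 10]
   → D = (14, -13/2)

D = (14, -13/2)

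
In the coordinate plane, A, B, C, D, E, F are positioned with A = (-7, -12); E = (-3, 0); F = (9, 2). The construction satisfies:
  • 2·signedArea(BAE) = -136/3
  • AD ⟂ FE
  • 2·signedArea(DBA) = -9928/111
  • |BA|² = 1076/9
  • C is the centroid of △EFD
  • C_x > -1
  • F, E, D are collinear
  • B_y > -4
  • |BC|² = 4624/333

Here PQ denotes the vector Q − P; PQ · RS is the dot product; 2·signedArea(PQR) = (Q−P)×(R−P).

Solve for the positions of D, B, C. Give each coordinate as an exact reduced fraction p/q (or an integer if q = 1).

B = (-1/3, -10/3)
C = (-35/37, 38/111)
D = (-327/37, -36/37)

1. D_x = -327/37  [F, E, D are collinear ∩ AD ⟂ FE]
2. D_y = -36/37  [F, E, D are collinear ∩ AD ⟂ FE]
   → D = (-327/37, -36/37)
3. B_x = -1/3  [2·signedArea(BAE) = -136/3 ∩ 2·signedArea(DBA) = -9928/111]
4. B_y = -10/3  [2·signedArea(BAE) = -136/3 ∩ 2·signedArea(DBA) = -9928/111]
   → B = (-1/3, -10/3)
5. C_x = -35/37  [C is the centroid of △EFD]
6. C_y = 38/111  [C is the centroid of △EFD]
   → C = (-35/37, 38/111)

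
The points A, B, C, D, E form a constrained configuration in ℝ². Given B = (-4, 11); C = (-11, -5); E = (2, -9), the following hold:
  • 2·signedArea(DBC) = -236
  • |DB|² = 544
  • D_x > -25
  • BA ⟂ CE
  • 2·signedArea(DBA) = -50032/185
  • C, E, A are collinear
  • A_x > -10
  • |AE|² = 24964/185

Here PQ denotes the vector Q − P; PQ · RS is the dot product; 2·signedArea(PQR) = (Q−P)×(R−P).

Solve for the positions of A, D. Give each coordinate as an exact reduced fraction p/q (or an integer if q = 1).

A = (-1684/185, -1033/185)
D = (-24, -1)

1. A_x = -1684/185  [C, E, A are collinear ∩ BA ⟂ CE]
2. A_y = -1033/185  [C, E, A are collinear ∩ BA ⟂ CE]
   → A = (-1684/185, -1033/185)
3. D_x = -24  [2·signedArea(DBA) = -50032/185 ∩ 2·signedArea(DBC) = -236]
4. D_y = -1  [2·signedArea(DBA) = -50032/185 ∩ 2·signedArea(DBC) = -236]
   → D = (-24, -1)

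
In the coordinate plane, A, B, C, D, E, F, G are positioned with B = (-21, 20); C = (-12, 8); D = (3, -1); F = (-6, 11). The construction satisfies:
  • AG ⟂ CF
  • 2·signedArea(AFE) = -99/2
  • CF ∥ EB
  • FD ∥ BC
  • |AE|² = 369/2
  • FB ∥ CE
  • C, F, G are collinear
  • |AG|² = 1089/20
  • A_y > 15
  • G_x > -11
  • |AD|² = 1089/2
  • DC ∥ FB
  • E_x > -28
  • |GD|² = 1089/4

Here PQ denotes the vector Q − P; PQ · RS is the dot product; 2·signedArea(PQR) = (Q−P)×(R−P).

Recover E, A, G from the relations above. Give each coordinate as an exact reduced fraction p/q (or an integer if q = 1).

A = (-27/2, 31/2)
E = (-27, 17)
G = (-51/5, 89/10)

1. E_x = -27  [CF ∥ EB ∩ FB ∥ CE]
2. E_y = 17  [CF ∥ EB ∩ FB ∥ CE]
   → E = (-27, 17)
3. A_x = -27/2  [line -6·x + -21·y + 489/2 = 0 ∩ |AD|² = 1089/2]
4. A_y = 31/2  [line -6·x + -21·y + 489/2 = 0 ∩ |AD|² = 1089/2]
   → A = (-27/2, 31/2)
5. G_x = -51/5  [C, F, G are collinear ∩ AG ⟂ CF]
6. G_y = 89/10  [C, F, G are collinear ∩ AG ⟂ CF]
   → G = (-51/5, 89/10)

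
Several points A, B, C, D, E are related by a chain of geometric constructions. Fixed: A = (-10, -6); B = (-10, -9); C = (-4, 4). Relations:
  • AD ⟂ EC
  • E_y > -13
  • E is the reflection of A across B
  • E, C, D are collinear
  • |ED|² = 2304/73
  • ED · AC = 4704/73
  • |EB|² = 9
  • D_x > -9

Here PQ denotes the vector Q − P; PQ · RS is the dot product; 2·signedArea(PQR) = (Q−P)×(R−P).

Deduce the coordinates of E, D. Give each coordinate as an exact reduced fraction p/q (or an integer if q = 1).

1. E_x = -10  [E is the reflection of A across B]
2. E_y = -12  [E is the reflection of A across B]
   → E = (-10, -12)
3. D_x = -586/73  [E, C, D are collinear ∩ AD ⟂ EC]
4. D_y = -492/73  [E, C, D are collinear ∩ AD ⟂ EC]
   → D = (-586/73, -492/73)

D = (-586/73, -492/73)
E = (-10, -12)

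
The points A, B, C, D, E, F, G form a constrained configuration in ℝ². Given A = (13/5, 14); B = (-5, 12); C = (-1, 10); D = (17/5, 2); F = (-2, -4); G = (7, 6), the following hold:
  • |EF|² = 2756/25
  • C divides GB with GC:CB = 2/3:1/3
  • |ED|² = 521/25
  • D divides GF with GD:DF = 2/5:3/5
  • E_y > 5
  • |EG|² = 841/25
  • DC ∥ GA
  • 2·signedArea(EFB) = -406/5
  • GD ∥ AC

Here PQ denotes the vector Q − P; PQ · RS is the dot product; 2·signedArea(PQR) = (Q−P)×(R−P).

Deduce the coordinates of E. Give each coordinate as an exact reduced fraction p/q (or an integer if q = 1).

E = (6/5, 6)

1. E_x = 6/5  [line -16·x + -3·y + 186/5 = 0 ∩ |EF|² = 2756/25]
2. E_y = 6  [line -16·x + -3·y + 186/5 = 0 ∩ |EF|² = 2756/25]
   → E = (6/5, 6)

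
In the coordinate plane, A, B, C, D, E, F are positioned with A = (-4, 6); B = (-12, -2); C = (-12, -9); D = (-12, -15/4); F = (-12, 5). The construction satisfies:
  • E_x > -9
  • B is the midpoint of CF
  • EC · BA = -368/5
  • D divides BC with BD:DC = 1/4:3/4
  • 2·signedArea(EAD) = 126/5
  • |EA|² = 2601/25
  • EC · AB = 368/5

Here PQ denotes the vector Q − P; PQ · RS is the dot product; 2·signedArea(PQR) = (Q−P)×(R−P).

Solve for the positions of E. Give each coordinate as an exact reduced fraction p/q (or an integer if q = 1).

1. E_x = -44/5  [EC · AB = 368/5 ∩ 2·signedArea(EAD) = 126/5]
2. E_y = -3  [EC · AB = 368/5 ∩ 2·signedArea(EAD) = 126/5]
   → E = (-44/5, -3)

E = (-44/5, -3)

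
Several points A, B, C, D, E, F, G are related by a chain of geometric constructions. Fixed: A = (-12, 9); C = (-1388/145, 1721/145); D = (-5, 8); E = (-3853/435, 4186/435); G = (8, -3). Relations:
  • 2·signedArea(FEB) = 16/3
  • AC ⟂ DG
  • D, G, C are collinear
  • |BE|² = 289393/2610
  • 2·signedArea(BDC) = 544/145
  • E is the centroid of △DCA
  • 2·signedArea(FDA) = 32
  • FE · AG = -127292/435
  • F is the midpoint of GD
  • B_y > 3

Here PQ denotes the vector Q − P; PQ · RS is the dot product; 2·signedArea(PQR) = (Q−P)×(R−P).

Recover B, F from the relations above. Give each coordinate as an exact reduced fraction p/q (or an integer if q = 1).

1. F_x = 3/2  [F is the midpoint of GD]
2. F_y = 5/2  [F is the midpoint of GD]
   → F = (3/2, 5/2)
3. B_x = -373/870  [2·signedArea(BDC) = 544/145 ∩ 2·signedArea(FEB) = 16/3]
4. B_y = 2881/870  [2·signedArea(BDC) = 544/145 ∩ 2·signedArea(FEB) = 16/3]
   → B = (-373/870, 2881/870)

B = (-373/870, 2881/870)
F = (3/2, 5/2)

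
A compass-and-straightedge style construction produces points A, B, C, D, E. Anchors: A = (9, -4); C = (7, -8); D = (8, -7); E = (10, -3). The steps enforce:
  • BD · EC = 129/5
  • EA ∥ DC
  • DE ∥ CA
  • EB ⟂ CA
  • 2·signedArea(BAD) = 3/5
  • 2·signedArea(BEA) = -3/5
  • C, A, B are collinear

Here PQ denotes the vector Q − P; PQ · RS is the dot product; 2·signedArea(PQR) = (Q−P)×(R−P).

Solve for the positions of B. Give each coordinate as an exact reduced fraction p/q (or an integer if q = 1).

1. B_x = 48/5  [C, A, B are collinear ∩ EB ⟂ CA]
2. B_y = -14/5  [C, A, B are collinear ∩ EB ⟂ CA]
   → B = (48/5, -14/5)

B = (48/5, -14/5)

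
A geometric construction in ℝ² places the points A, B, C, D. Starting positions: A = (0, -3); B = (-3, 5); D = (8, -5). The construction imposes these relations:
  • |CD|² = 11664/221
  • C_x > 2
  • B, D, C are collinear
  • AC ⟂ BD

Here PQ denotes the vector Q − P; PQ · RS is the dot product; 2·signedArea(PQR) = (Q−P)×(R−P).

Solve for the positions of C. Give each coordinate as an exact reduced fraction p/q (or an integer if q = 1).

C = (580/221, -25/221)

1. C_x = 580/221  [B, D, C are collinear ∩ AC ⟂ BD]
2. C_y = -25/221  [B, D, C are collinear ∩ AC ⟂ BD]
   → C = (580/221, -25/221)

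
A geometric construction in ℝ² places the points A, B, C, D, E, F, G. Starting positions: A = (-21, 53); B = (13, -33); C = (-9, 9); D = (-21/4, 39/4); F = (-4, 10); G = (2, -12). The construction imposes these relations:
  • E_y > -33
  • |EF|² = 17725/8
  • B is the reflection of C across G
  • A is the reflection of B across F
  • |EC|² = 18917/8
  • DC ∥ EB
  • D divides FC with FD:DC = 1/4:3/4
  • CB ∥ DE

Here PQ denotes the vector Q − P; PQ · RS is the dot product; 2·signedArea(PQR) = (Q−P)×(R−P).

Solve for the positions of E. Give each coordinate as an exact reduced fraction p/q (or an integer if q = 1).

E = (67/4, -129/4)

1. E_x = 67/4  [DC ∥ EB ∩ CB ∥ DE]
2. E_y = -129/4  [DC ∥ EB ∩ CB ∥ DE]
   → E = (67/4, -129/4)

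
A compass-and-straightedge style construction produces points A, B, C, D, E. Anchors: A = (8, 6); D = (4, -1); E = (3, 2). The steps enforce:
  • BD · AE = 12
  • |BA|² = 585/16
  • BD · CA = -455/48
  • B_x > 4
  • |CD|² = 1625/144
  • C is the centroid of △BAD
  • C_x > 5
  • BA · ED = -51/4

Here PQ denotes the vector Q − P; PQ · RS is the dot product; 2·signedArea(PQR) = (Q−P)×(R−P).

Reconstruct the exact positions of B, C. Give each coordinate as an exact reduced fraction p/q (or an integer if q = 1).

B = (5, 3/4)
C = (17/3, 23/12)

1. B_x = 5  [BD · AE = 12 ∩ BA · ED = -51/4]
2. B_y = 3/4  [BD · AE = 12 ∩ BA · ED = -51/4]
   → B = (5, 3/4)
3. C_x = 17/3  [C is the centroid of △BAD]
4. C_y = 23/12  [C is the centroid of △BAD]
   → C = (17/3, 23/12)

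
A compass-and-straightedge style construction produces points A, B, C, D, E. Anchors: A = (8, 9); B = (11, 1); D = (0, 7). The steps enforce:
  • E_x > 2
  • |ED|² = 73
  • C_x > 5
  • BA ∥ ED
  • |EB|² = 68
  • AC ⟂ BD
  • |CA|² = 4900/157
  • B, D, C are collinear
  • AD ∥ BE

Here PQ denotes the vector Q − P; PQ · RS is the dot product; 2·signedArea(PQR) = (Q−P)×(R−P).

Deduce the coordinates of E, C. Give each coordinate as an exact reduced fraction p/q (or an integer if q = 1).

C = (836/157, 643/157)
E = (3, -1)

1. E_x = 3  [BA ∥ ED ∩ AD ∥ BE]
2. E_y = -1  [BA ∥ ED ∩ AD ∥ BE]
   → E = (3, -1)
3. C_x = 836/157  [B, D, C are collinear ∩ AC ⟂ BD]
4. C_y = 643/157  [B, D, C are collinear ∩ AC ⟂ BD]
   → C = (836/157, 643/157)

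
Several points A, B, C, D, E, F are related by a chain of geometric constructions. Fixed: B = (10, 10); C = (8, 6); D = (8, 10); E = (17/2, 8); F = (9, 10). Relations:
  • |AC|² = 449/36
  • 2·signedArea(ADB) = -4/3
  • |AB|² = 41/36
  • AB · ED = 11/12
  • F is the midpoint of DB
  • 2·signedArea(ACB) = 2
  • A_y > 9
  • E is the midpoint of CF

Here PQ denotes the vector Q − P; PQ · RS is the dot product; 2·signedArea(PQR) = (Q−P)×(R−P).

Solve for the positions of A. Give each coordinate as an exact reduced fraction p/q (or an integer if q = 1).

A = (55/6, 28/3)

1. A_x = 55/6  [2·signedArea(ADB) = -4/3 ∩ AB · ED = 11/12]
2. A_y = 28/3  [2·signedArea(ADB) = -4/3 ∩ AB · ED = 11/12]
   → A = (55/6, 28/3)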